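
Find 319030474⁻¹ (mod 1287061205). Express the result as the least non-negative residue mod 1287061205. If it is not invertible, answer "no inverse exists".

gcd(1287061205, 319030474) by repeated division:
1287061205 = 4·319030474 + 10939309
319030474 = 29·10939309 + 1790513
10939309 = 6·1790513 + 196231
1790513 = 9·196231 + 24434
196231 = 8·24434 + 759
24434 = 32·759 + 146
759 = 5·146 + 29
146 = 5·29 + 1
29 = 29·1 + 0
The gcd is 1. Working backward:
1 = 146 − 5·29
1 = −5·759 + 26·146
1 = 26·24434 − 837·759
1 = −837·196231 + 6722·24434
1 = 6722·1790513 − 61335·196231
1 = −61335·10939309 + 374732·1790513
1 = 374732·319030474 − 10928563·10939309
1 = −10928563·1287061205 + 44088984·319030474
So 319030474·44088984 ≡ 1 (mod 1287061205).

44088984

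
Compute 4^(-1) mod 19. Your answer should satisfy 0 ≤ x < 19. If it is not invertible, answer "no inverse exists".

5

Extended Euclidean algorithm:
19 = 4×4 + 3
4 = 1×3 + 1
3 = 3×1 + 0
Since gcd(4, 19) = 1, back-substitute to write 1 as a combination:
1 = 4 − 3
1 = −19 + 5·4
So 4·5 ≡ 1 (mod 19).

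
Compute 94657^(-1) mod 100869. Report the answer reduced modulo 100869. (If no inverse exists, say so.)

68020

Run Euclid on (100869, 94657):
100869 = 1*94657 + 6212
94657 = 15*6212 + 1477
6212 = 4*1477 + 304
1477 = 4*304 + 261
304 = 1*261 + 43
261 = 6*43 + 3
43 = 14*3 + 1
3 = 3*1 + 0
The gcd is 1. Working backward:
1 = 43 − 14·3
1 = −14·261 + 85·43
1 = 85·304 − 99·261
1 = −99·1477 + 481·304
1 = 481·6212 − 2023·1477
1 = −2023·94657 + 30826·6212
1 = 30826·100869 − 32849·94657
Hence 94657⁻¹ ≡ -32849 ≡ 68020 (mod 100869).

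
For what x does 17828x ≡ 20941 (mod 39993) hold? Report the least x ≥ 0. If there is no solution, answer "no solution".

5975

First find gcd(17828, 39993):
39993 = 2×17828 + 4337
17828 = 4×4337 + 480
4337 = 9×480 + 17
480 = 28×17 + 4
17 = 4×4 + 1
4 = 4×1 + 0
gcd = 1, so a unique solution mod 39993 exists.
Back-substitute for the Bézout coefficients:
1 = 17 − 4·4
1 = −4·480 + 113·17
1 = 113·4337 − 1021·480
1 = −1021·17828 + 4197·4337
1 = 4197·39993 − 9415·17828
So 17828·(-9415) ≡ 1 (mod 39993), giving 17828⁻¹ ≡ 30578.
x ≡ 17828⁻¹·20941 ≡ 30578·20941 ≡ 5975 (mod 39993).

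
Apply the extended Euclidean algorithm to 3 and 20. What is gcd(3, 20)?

1

Repeated division:
20 = 6*3 + 2
3 = 1*2 + 1
2 = 2*1 + 0
gcd(3, 20) = 1.
Express as a combination:
1 = 3 − 2
1 = −20 + 7·3
So 1 = (-1)·20 + (7)·3.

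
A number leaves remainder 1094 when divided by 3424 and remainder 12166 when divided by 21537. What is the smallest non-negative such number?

11728294

Write x = 1094 + 3424·k. Then 3424·k ≡ 12166 − 1094 ≡ 11072 (mod 21537).
Need 3424⁻¹ mod 21537. Extended Euclid on (21537, 3424):
21537 = 6*3424 + 993
3424 = 3*993 + 445
993 = 2*445 + 103
445 = 4*103 + 33
103 = 3*33 + 4
33 = 8*4 + 1
4 = 4*1 + 0
Back-substitute:
1 = 33 − 8·4
1 = −8·103 + 25·33
1 = 25·445 − 108·103
1 = −108·993 + 241·445
1 = 241·3424 − 831·993
1 = −831·21537 + 5227·3424
3424⁻¹ ≡ 5227 (mod 21537), so k ≡ 5227·11072 ≡ 3425 (mod 21537).
x = 1094 + 3424·3425 = 11728294.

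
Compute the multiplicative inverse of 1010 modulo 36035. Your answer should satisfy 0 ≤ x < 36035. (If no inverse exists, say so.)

Euclidean algorithm on 36035, 1010:
36035 = 35×1010 + 685
1010 = 1×685 + 325
685 = 2×325 + 35
325 = 9×35 + 10
35 = 3×10 + 5
10 = 2×5 + 0
Since gcd = 5 > 1, 1010 is not a unit mod 36035.

no inverse exists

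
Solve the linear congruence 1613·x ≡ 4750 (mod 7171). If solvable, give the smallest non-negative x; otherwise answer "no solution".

First find gcd(1613, 7171):
7171 = 4*1613 + 719
1613 = 2*719 + 175
719 = 4*175 + 19
175 = 9*19 + 4
19 = 4*4 + 3
4 = 1*3 + 1
3 = 3*1 + 0
gcd = 1, so a unique solution mod 7171 exists.
Back-substitute for the Bézout coefficients:
1 = 4 − 3
1 = −19 + 5·4
1 = 5·175 − 46·19
1 = −46·719 + 189·175
1 = 189·1613 − 424·719
1 = −424·7171 + 1885·1613
So 1613·(1885) ≡ 1 (mod 7171), giving 1613⁻¹ ≡ 1885.
x ≡ 1613⁻¹·4750 ≡ 1885·4750 ≡ 4342 (mod 7171).

4342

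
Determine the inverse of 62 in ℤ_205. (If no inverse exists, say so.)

43

gcd(205, 62) by repeated division:
205 = 3·62 + 19
62 = 3·19 + 5
19 = 3·5 + 4
5 = 1·4 + 1
4 = 4·1 + 0
gcd = 1, so the inverse exists. Back-substitute:
1 = 5 − 4
1 = −19 + 4·5
1 = 4·62 − 13·19
1 = −13·205 + 43·62
So 62·43 ≡ 1 (mod 205).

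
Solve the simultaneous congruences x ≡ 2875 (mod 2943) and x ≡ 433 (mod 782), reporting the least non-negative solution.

962293

Write x = 2875 + 2943·k. Then 2943·k ≡ 433 − 2875 ≡ 686 (mod 782).
Need 2943⁻¹ mod 782. Extended Euclid on (782, 597):
782 = 1*597 + 185
597 = 3*185 + 42
185 = 4*42 + 17
42 = 2*17 + 8
17 = 2*8 + 1
8 = 8*1 + 0
Back-substitute:
1 = 17 − 2·8
1 = −2·42 + 5·17
1 = 5·185 − 22·42
1 = −22·597 + 71·185
1 = 71·782 − 93·597
2943⁻¹ ≡ 689 (mod 782), so k ≡ 689·686 ≡ 326 (mod 782).
x = 2875 + 2943·326 = 962293.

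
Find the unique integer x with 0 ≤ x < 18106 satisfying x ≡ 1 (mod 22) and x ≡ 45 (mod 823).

45

Write x = 1 + 22·k. Then 22·k ≡ 45 − 1 ≡ 44 (mod 823).
Need 22⁻¹ mod 823. Extended Euclid on (823, 22):
823 = 37*22 + 9
22 = 2*9 + 4
9 = 2*4 + 1
4 = 4*1 + 0
Back-substitute:
1 = 9 − 2·4
1 = −2·22 + 5·9
1 = 5·823 − 187·22
22⁻¹ ≡ 636 (mod 823), so k ≡ 636·44 ≡ 2 (mod 823).
x = 1 + 22·2 = 45.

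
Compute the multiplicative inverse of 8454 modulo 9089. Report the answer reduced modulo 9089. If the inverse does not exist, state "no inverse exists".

Run Euclid on (9089, 8454):
9089 = 1·8454 + 635
8454 = 13·635 + 199
635 = 3·199 + 38
199 = 5·38 + 9
38 = 4·9 + 2
9 = 4·2 + 1
2 = 2·1 + 0
The gcd is 1. Working backward:
1 = 9 − 4·2
1 = −4·38 + 17·9
1 = 17·199 − 89·38
1 = −89·635 + 284·199
1 = 284·8454 − 3781·635
1 = −3781·9089 + 4065·8454
So 8454·4065 ≡ 1 (mod 9089).

4065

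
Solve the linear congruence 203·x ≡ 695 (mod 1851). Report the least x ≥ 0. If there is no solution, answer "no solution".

First find gcd(203, 1851):
1851 = 9·203 + 24
203 = 8·24 + 11
24 = 2·11 + 2
11 = 5·2 + 1
2 = 2·1 + 0
gcd = 1, so a unique solution mod 1851 exists.
Back-substitute for the Bézout coefficients:
1 = 11 − 5·2
1 = −5·24 + 11·11
1 = 11·203 − 93·24
1 = −93·1851 + 848·203
So 203·(848) ≡ 1 (mod 1851), giving 203⁻¹ ≡ 848.
x ≡ 203⁻¹·695 ≡ 848·695 ≡ 742 (mod 1851).

742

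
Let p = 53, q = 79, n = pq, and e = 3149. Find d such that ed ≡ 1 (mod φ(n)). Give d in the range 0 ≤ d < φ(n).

1829

φ(n) = (p−1)(q−1) = 52·78 = 4056.
Need d with 3149·d ≡ 1 (mod 4056). Apply the extended Euclidean algorithm:
4056 = 1×3149 + 907
3149 = 3×907 + 428
907 = 2×428 + 51
428 = 8×51 + 20
51 = 2×20 + 11
20 = 1×11 + 9
11 = 1×9 + 2
9 = 4×2 + 1
2 = 2×1 + 0
Back-substitute:
1 = 9 − 4·2
1 = −4·11 + 5·9
1 = 5·20 − 9·11
1 = −9·51 + 23·20
1 = 23·428 − 193·51
1 = −193·907 + 409·428
1 = 409·3149 − 1420·907
1 = −1420·4056 + 1829·3149
So 3149·1829 ≡ 1 (mod 4056), hence d = 1829.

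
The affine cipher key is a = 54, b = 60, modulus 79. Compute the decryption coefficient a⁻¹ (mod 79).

60

Apply the Euclidean algorithm to 79 and 54:
79 = 1·54 + 25
54 = 2·25 + 4
25 = 6·4 + 1
4 = 4·1 + 0
gcd = 1, so the inverse exists. Back-substitute:
1 = 25 − 6·4
1 = −6·54 + 13·25
1 = 13·79 − 19·54
Thus 54·(-19) ≡ 1 (mod 79); reducing, -19 mod 79 = 60.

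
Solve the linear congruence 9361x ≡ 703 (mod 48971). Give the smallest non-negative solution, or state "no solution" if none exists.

First find gcd(9361, 48971):
48971 = 5*9361 + 2166
9361 = 4*2166 + 697
2166 = 3*697 + 75
697 = 9*75 + 22
75 = 3*22 + 9
22 = 2*9 + 4
9 = 2*4 + 1
4 = 4*1 + 0
gcd = 1, so a unique solution mod 48971 exists.
Back-substitute for the Bézout coefficients:
1 = 9 − 2·4
1 = −2·22 + 5·9
1 = 5·75 − 17·22
1 = −17·697 + 158·75
1 = 158·2166 − 491·697
1 = −491·9361 + 2122·2166
1 = 2122·48971 − 11101·9361
So 9361·(-11101) ≡ 1 (mod 48971), giving 9361⁻¹ ≡ 37870.
x ≡ 9361⁻¹·703 ≡ 37870·703 ≡ 31357 (mod 48971).

31357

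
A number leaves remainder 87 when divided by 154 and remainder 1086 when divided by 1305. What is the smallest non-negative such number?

151161

Write x = 87 + 154·k. Then 154·k ≡ 1086 − 87 ≡ 999 (mod 1305).
Need 154⁻¹ mod 1305. Extended Euclid on (1305, 154):
1305 = 8×154 + 73
154 = 2×73 + 8
73 = 9×8 + 1
8 = 8×1 + 0
Back-substitute:
1 = 73 − 9·8
1 = −9·154 + 19·73
1 = 19·1305 − 161·154
154⁻¹ ≡ 1144 (mod 1305), so k ≡ 1144·999 ≡ 981 (mod 1305).
x = 87 + 154·981 = 151161.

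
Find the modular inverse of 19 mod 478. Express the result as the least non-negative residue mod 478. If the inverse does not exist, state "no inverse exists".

gcd(478, 19) by repeated division:
478 = 25×19 + 3
19 = 6×3 + 1
3 = 3×1 + 0
Since gcd(19, 478) = 1, back-substitute to write 1 as a combination:
1 = 19 − 6·3
1 = −6·478 + 151·19
So 19·151 ≡ 1 (mod 478).

151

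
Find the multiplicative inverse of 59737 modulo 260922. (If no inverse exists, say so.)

42355

Run Euclid on (260922, 59737):
260922 = 4×59737 + 21974
59737 = 2×21974 + 15789
21974 = 1×15789 + 6185
15789 = 2×6185 + 3419
6185 = 1×3419 + 2766
3419 = 1×2766 + 653
2766 = 4×653 + 154
653 = 4×154 + 37
154 = 4×37 + 6
37 = 6×6 + 1
6 = 6×1 + 0
gcd = 1, so the inverse exists. Back-substitute:
1 = 37 − 6·6
1 = −6·154 + 25·37
1 = 25·653 − 106·154
1 = −106·2766 + 449·653
1 = 449·3419 − 555·2766
1 = −555·6185 + 1004·3419
1 = 1004·15789 − 2563·6185
1 = −2563·21974 + 3567·15789
1 = 3567·59737 − 9697·21974
1 = −9697·260922 + 42355·59737
So 59737·42355 ≡ 1 (mod 260922).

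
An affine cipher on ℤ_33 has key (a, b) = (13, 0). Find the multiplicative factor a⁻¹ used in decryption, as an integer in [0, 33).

Apply the Euclidean algorithm to 33 and 13:
33 = 2·13 + 7
13 = 1·7 + 6
7 = 1·6 + 1
6 = 6·1 + 0
gcd = 1, so the inverse exists. Back-substitute:
1 = 7 − 6
1 = −13 + 2·7
1 = 2·33 − 5·13
Hence 13⁻¹ ≡ -5 ≡ 28 (mod 33).

28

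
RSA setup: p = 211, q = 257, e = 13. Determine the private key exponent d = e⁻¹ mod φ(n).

φ(n) = (p−1)(q−1) = 210·256 = 53760.
Need d with 13·d ≡ 1 (mod 53760). Apply the extended Euclidean algorithm:
53760 = 4135×13 + 5
13 = 2×5 + 3
5 = 1×3 + 2
3 = 1×2 + 1
2 = 2×1 + 0
Back-substitute:
1 = 3 − 2
1 = −5 + 2·3
1 = 2·13 − 5·5
1 = −5·53760 + 20677·13
So 13·20677 ≡ 1 (mod 53760), hence d = 20677.

20677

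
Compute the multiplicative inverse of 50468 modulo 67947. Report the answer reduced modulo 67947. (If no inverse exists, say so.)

no inverse exists

Compute gcd(50468, 67947):
67947 = 1×50468 + 17479
50468 = 2×17479 + 15510
17479 = 1×15510 + 1969
15510 = 7×1969 + 1727
1969 = 1×1727 + 242
1727 = 7×242 + 33
242 = 7×33 + 11
33 = 3×11 + 0
Since gcd = 11 > 1, 50468 is not a unit mod 67947.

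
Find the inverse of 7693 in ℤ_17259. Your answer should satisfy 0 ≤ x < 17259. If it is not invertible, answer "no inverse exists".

15370

Extended Euclidean algorithm:
17259 = 2*7693 + 1873
7693 = 4*1873 + 201
1873 = 9*201 + 64
201 = 3*64 + 9
64 = 7*9 + 1
9 = 9*1 + 0
The gcd is 1. Working backward:
1 = 64 − 7·9
1 = −7·201 + 22·64
1 = 22·1873 − 205·201
1 = −205·7693 + 842·1873
1 = 842·17259 − 1889·7693
Hence 7693⁻¹ ≡ -1889 ≡ 15370 (mod 17259).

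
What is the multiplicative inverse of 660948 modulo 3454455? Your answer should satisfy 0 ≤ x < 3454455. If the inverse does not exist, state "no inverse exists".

no inverse exists

Euclidean algorithm on 3454455, 660948:
3454455 = 5×660948 + 149715
660948 = 4×149715 + 62088
149715 = 2×62088 + 25539
62088 = 2×25539 + 11010
25539 = 2×11010 + 3519
11010 = 3×3519 + 453
3519 = 7×453 + 348
453 = 1×348 + 105
348 = 3×105 + 33
105 = 3×33 + 6
33 = 5×6 + 3
6 = 2×3 + 0
Since gcd = 3 > 1, 660948 is not a unit mod 3454455.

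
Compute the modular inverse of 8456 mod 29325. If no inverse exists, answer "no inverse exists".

Run Euclid on (29325, 8456):
29325 = 3×8456 + 3957
8456 = 2×3957 + 542
3957 = 7×542 + 163
542 = 3×163 + 53
163 = 3×53 + 4
53 = 13×4 + 1
4 = 4×1 + 0
The gcd is 1. Working backward:
1 = 53 − 13·4
1 = −13·163 + 40·53
1 = 40·542 − 133·163
1 = −133·3957 + 971·542
1 = 971·8456 − 2075·3957
1 = −2075·29325 + 7196·8456
So 8456·7196 ≡ 1 (mod 29325).

7196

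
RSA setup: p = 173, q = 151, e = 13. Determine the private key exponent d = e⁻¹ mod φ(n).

φ(n) = (p−1)(q−1) = 172·150 = 25800.
Need d with 13·d ≡ 1 (mod 25800). Apply the extended Euclidean algorithm:
25800 = 1984*13 + 8
13 = 1*8 + 5
8 = 1*5 + 3
5 = 1*3 + 2
3 = 1*2 + 1
2 = 2*1 + 0
Back-substitute:
1 = 3 − 2
1 = −5 + 2·3
1 = 2·8 − 3·5
1 = −3·13 + 5·8
1 = 5·25800 − 9923·13
So 13·(-9923) ≡ 1 (mod 25800), hence d ≡ -9923 ≡ 15877 (mod 25800).

15877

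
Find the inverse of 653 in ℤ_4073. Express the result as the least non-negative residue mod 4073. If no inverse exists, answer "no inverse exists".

gcd(4073, 653) by repeated division:
4073 = 6·653 + 155
653 = 4·155 + 33
155 = 4·33 + 23
33 = 1·23 + 10
23 = 2·10 + 3
10 = 3·3 + 1
3 = 3·1 + 0
Since gcd(653, 4073) = 1, back-substitute to write 1 as a combination:
1 = 10 − 3·3
1 = −3·23 + 7·10
1 = 7·33 − 10·23
1 = −10·155 + 47·33
1 = 47·653 − 198·155
1 = −198·4073 + 1235·653
So 653·1235 ≡ 1 (mod 4073).

1235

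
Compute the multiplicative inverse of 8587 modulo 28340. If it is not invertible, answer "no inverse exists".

Run Euclid on (28340, 8587):
28340 = 3·8587 + 2579
8587 = 3·2579 + 850
2579 = 3·850 + 29
850 = 29·29 + 9
29 = 3·9 + 2
9 = 4·2 + 1
2 = 2·1 + 0
Since gcd(8587, 28340) = 1, back-substitute to write 1 as a combination:
1 = 9 − 4·2
1 = −4·29 + 13·9
1 = 13·850 − 381·29
1 = −381·2579 + 1156·850
1 = 1156·8587 − 3849·2579
1 = −3849·28340 + 12703·8587
So 8587·12703 ≡ 1 (mod 28340).

12703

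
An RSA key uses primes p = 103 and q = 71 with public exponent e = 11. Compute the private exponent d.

φ(n) = (p−1)(q−1) = 102·70 = 7140.
Need d with 11·d ≡ 1 (mod 7140). Apply the extended Euclidean algorithm:
7140 = 649×11 + 1
11 = 11×1 + 0
Back-substitute:
1 = 7140 − 649·11
So 11·(-649) ≡ 1 (mod 7140), hence d ≡ -649 ≡ 6491 (mod 7140).

6491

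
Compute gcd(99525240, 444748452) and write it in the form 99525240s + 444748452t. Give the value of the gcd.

12

Apply Euclid's algorithm to 444748452 and 99525240:
444748452 = 4*99525240 + 46647492
99525240 = 2*46647492 + 6230256
46647492 = 7*6230256 + 3035700
6230256 = 2*3035700 + 158856
3035700 = 19*158856 + 17436
158856 = 9*17436 + 1932
17436 = 9*1932 + 48
1932 = 40*48 + 12
48 = 4*12 + 0
gcd(99525240, 444748452) = 12.
Back-substituting:
12 = 1932 − 40·48
12 = −40·17436 + 361·1932
12 = 361·158856 − 3289·17436
12 = −3289·3035700 + 62852·158856
12 = 62852·6230256 − 128993·3035700
12 = −128993·46647492 + 965803·6230256
12 = 965803·99525240 − 2060599·46647492
12 = −2060599·444748452 + 9208199·99525240
So 12 = (-2060599)·444748452 + (9208199)·99525240.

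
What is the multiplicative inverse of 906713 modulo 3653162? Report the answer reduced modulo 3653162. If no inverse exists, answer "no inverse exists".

Apply the Euclidean algorithm to 3653162 and 906713:
3653162 = 4·906713 + 26310
906713 = 34·26310 + 12173
26310 = 2·12173 + 1964
12173 = 6·1964 + 389
1964 = 5·389 + 19
389 = 20·19 + 9
19 = 2·9 + 1
9 = 9·1 + 0
gcd = 1, so the inverse exists. Back-substitute:
1 = 19 − 2·9
1 = −2·389 + 41·19
1 = 41·1964 − 207·389
1 = −207·12173 + 1283·1964
1 = 1283·26310 − 2773·12173
1 = −2773·906713 + 95565·26310
1 = 95565·3653162 − 385033·906713
Thus 906713·(-385033) ≡ 1 (mod 3653162); reducing, -385033 mod 3653162 = 3268129.

3268129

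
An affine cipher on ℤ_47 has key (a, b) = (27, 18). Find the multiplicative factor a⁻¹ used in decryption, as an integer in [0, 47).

Run Euclid on (47, 27):
47 = 1·27 + 20
27 = 1·20 + 7
20 = 2·7 + 6
7 = 1·6 + 1
6 = 6·1 + 0
Since gcd(27, 47) = 1, back-substitute to write 1 as a combination:
1 = 7 − 6
1 = −20 + 3·7
1 = 3·27 − 4·20
1 = −4·47 + 7·27
So 27·7 ≡ 1 (mod 47).

7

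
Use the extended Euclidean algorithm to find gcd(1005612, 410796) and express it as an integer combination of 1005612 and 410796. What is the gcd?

Repeated division:
1005612 = 2×410796 + 184020
410796 = 2×184020 + 42756
184020 = 4×42756 + 12996
42756 = 3×12996 + 3768
12996 = 3×3768 + 1692
3768 = 2×1692 + 384
1692 = 4×384 + 156
384 = 2×156 + 72
156 = 2×72 + 12
72 = 6×12 + 0
gcd(1005612, 410796) = 12.
Back-substituting:
12 = 156 − 2·72
12 = −2·384 + 5·156
12 = 5·1692 − 22·384
12 = −22·3768 + 49·1692
12 = 49·12996 − 169·3768
12 = −169·42756 + 556·12996
12 = 556·184020 − 2393·42756
12 = −2393·410796 + 5342·184020
12 = 5342·1005612 − 13077·410796
So 12 = (5342)·1005612 + (-13077)·410796.

12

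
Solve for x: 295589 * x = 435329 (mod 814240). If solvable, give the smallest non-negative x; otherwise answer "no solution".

gcd(295589, 814240):
814240 = 2×295589 + 223062
295589 = 1×223062 + 72527
223062 = 3×72527 + 5481
72527 = 13×5481 + 1274
5481 = 4×1274 + 385
1274 = 3×385 + 119
385 = 3×119 + 28
119 = 4×28 + 7
28 = 4×7 + 0
gcd = 7, but 7 ∤ 435329, so the congruence has no solution.

no solution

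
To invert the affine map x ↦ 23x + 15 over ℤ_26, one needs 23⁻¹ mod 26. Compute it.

17

Apply the Euclidean algorithm to 26 and 23:
26 = 1*23 + 3
23 = 7*3 + 2
3 = 1*2 + 1
2 = 2*1 + 0
Since gcd(23, 26) = 1, back-substitute to write 1 as a combination:
1 = 3 − 2
1 = −23 + 8·3
1 = 8·26 − 9·23
So 23·(-9) ≡ 1 (mod 26), and -9 ≡ 17 (mod 26).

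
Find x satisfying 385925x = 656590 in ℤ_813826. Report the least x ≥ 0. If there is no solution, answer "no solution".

First find gcd(385925, 813826):
813826 = 2*385925 + 41976
385925 = 9*41976 + 8141
41976 = 5*8141 + 1271
8141 = 6*1271 + 515
1271 = 2*515 + 241
515 = 2*241 + 33
241 = 7*33 + 10
33 = 3*10 + 3
10 = 3*3 + 1
3 = 3*1 + 0
gcd = 1, so a unique solution mod 813826 exists.
Back-substitute for the Bézout coefficients:
1 = 10 − 3·3
1 = −3·33 + 10·10
1 = 10·241 − 73·33
1 = −73·515 + 156·241
1 = 156·1271 − 385·515
1 = −385·8141 + 2466·1271
1 = 2466·41976 − 12715·8141
1 = −12715·385925 + 116901·41976
1 = 116901·813826 − 246517·385925
So 385925·(-246517) ≡ 1 (mod 813826), giving 385925⁻¹ ≡ 567309.
x ≡ 385925⁻¹·656590 ≡ 567309·656590 ≡ 442284 (mod 813826).

442284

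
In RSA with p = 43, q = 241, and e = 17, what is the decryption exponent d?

593

φ(n) = (p−1)(q−1) = 42·240 = 10080.
Need d with 17·d ≡ 1 (mod 10080). Apply the extended Euclidean algorithm:
10080 = 592·17 + 16
17 = 1·16 + 1
16 = 16·1 + 0
Back-substitute:
1 = 17 − 16
1 = −10080 + 593·17
So 17·593 ≡ 1 (mod 10080), hence d = 593.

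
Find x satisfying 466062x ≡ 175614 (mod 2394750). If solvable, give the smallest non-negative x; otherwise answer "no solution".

217647

First find gcd(466062, 2394750):
2394750 = 5·466062 + 64440
466062 = 7·64440 + 14982
64440 = 4·14982 + 4512
14982 = 3·4512 + 1446
4512 = 3·1446 + 174
1446 = 8·174 + 54
174 = 3·54 + 12
54 = 4·12 + 6
12 = 2·6 + 0
gcd = 6 and 6 | 175614, so solutions exist. Divide through by 6: 77677x ≡ 29269 (mod 399125).
Now find 77677⁻¹ mod 399125:
399125 = 5×77677 + 10740
77677 = 7×10740 + 2497
10740 = 4×2497 + 752
2497 = 3×752 + 241
752 = 3×241 + 29
241 = 8×29 + 9
29 = 3×9 + 2
9 = 4×2 + 1
2 = 2×1 + 0
Back-substitute:
1 = 9 − 4·2
1 = −4·29 + 13·9
1 = 13·241 − 108·29
1 = −108·752 + 337·241
1 = 337·2497 − 1119·752
1 = −1119·10740 + 4813·2497
1 = 4813·77677 − 34810·10740
1 = −34810·399125 + 178863·77677
So 77677⁻¹ ≡ 178863 (mod 399125).
Then x ≡ 178863·29269 ≡ 217647 (mod 399125); the smallest non-negative solution is x = 217647.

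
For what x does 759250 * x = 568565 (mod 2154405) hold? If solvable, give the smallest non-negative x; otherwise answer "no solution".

First find gcd(759250, 2154405):
2154405 = 2·759250 + 635905
759250 = 1·635905 + 123345
635905 = 5·123345 + 19180
123345 = 6·19180 + 8265
19180 = 2·8265 + 2650
8265 = 3·2650 + 315
2650 = 8·315 + 130
315 = 2·130 + 55
130 = 2·55 + 20
55 = 2·20 + 15
20 = 1·15 + 5
15 = 3·5 + 0
gcd = 5 and 5 | 568565, so solutions exist. Divide through by 5: 151850x ≡ 113713 (mod 430881).
Now find 151850⁻¹ mod 430881:
430881 = 2*151850 + 127181
151850 = 1*127181 + 24669
127181 = 5*24669 + 3836
24669 = 6*3836 + 1653
3836 = 2*1653 + 530
1653 = 3*530 + 63
530 = 8*63 + 26
63 = 2*26 + 11
26 = 2*11 + 4
11 = 2*4 + 3
4 = 1*3 + 1
3 = 3*1 + 0
Back-substitute:
1 = 4 − 3
1 = −11 + 3·4
1 = 3·26 − 7·11
1 = −7·63 + 17·26
1 = 17·530 − 143·63
1 = −143·1653 + 446·530
1 = 446·3836 − 1035·1653
1 = −1035·24669 + 6656·3836
1 = 6656·127181 − 34315·24669
1 = −34315·151850 + 40971·127181
1 = 40971·430881 − 116257·151850
So 151850·(-116257) ≡ 1 (mod 430881), i.e. 151850⁻¹ ≡ 314624.
Then x ≡ 314624·113713 ≡ 358601 (mod 430881); the smallest non-negative solution is x = 358601.

358601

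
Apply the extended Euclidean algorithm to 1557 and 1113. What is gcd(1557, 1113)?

3

Euclidean algorithm:
1557 = 1*1113 + 444
1113 = 2*444 + 225
444 = 1*225 + 219
225 = 1*219 + 6
219 = 36*6 + 3
6 = 2*3 + 0
gcd(1557, 1113) = 3.
Working backward:
3 = 219 − 36·6
3 = −36·225 + 37·219
3 = 37·444 − 73·225
3 = −73·1113 + 183·444
3 = 183·1557 − 256·1113
So 3 = (183)·1557 + (-256)·1113.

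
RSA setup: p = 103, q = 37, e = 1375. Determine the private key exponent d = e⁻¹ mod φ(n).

φ(n) = (p−1)(q−1) = 102·36 = 3672.
Need d with 1375·d ≡ 1 (mod 3672). Apply the extended Euclidean algorithm:
3672 = 2*1375 + 922
1375 = 1*922 + 453
922 = 2*453 + 16
453 = 28*16 + 5
16 = 3*5 + 1
5 = 5*1 + 0
Back-substitute:
1 = 16 − 3·5
1 = −3·453 + 85·16
1 = 85·922 − 173·453
1 = −173·1375 + 258·922
1 = 258·3672 − 689·1375
So 1375·(-689) ≡ 1 (mod 3672), hence d ≡ -689 ≡ 2983 (mod 3672).

2983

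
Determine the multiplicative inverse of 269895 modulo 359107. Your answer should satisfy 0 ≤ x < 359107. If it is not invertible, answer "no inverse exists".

Run Euclid on (359107, 269895):
359107 = 1×269895 + 89212
269895 = 3×89212 + 2259
89212 = 39×2259 + 1111
2259 = 2×1111 + 37
1111 = 30×37 + 1
37 = 37×1 + 0
The gcd is 1. Working backward:
1 = 1111 − 30·37
1 = −30·2259 + 61·1111
1 = 61·89212 − 2409·2259
1 = −2409·269895 + 7288·89212
1 = 7288·359107 − 9697·269895
So 269895·(-9697) ≡ 1 (mod 359107), and -9697 ≡ 349410 (mod 359107).

349410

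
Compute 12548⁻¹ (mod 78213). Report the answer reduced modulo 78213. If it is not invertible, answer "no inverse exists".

71849

Extended Euclidean algorithm:
78213 = 6·12548 + 2925
12548 = 4·2925 + 848
2925 = 3·848 + 381
848 = 2·381 + 86
381 = 4·86 + 37
86 = 2·37 + 12
37 = 3·12 + 1
12 = 12·1 + 0
Since gcd(12548, 78213) = 1, back-substitute to write 1 as a combination:
1 = 37 − 3·12
1 = −3·86 + 7·37
1 = 7·381 − 31·86
1 = −31·848 + 69·381
1 = 69·2925 − 238·848
1 = −238·12548 + 1021·2925
1 = 1021·78213 − 6364·12548
Thus 12548·(-6364) ≡ 1 (mod 78213); reducing, -6364 mod 78213 = 71849.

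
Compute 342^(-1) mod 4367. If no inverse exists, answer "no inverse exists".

Extended Euclidean algorithm:
4367 = 12×342 + 263
342 = 1×263 + 79
263 = 3×79 + 26
79 = 3×26 + 1
26 = 26×1 + 0
Since gcd(342, 4367) = 1, back-substitute to write 1 as a combination:
1 = 79 − 3·26
1 = −3·263 + 10·79
1 = 10·342 − 13·263
1 = −13·4367 + 166·342
So 342·166 ≡ 1 (mod 4367).

166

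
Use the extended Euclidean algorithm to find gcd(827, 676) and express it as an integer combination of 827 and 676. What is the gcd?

1

Repeated division:
827 = 1*676 + 151
676 = 4*151 + 72
151 = 2*72 + 7
72 = 10*7 + 2
7 = 3*2 + 1
2 = 2*1 + 0
gcd(827, 676) = 1.
Back-substituting:
1 = 7 − 3·2
1 = −3·72 + 31·7
1 = 31·151 − 65·72
1 = −65·676 + 291·151
1 = 291·827 − 356·676
So 1 = (291)·827 + (-356)·676.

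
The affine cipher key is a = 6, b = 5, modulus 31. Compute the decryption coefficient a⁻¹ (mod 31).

26

Run Euclid on (31, 6):
31 = 5×6 + 1
6 = 6×1 + 0
gcd = 1, so the inverse exists. Back-substitute:
1 = 31 − 5·6
Thus 6·(-5) ≡ 1 (mod 31); reducing, -5 mod 31 = 26.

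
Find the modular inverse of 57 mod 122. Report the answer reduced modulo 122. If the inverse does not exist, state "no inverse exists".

15

Run Euclid on (122, 57):
122 = 2·57 + 8
57 = 7·8 + 1
8 = 8·1 + 0
gcd = 1, so the inverse exists. Back-substitute:
1 = 57 − 7·8
1 = −7·122 + 15·57
So 57·15 ≡ 1 (mod 122).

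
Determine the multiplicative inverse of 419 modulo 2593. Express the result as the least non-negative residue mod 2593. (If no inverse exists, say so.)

1838

Run Euclid on (2593, 419):
2593 = 6·419 + 79
419 = 5·79 + 24
79 = 3·24 + 7
24 = 3·7 + 3
7 = 2·3 + 1
3 = 3·1 + 0
The gcd is 1. Working backward:
1 = 7 − 2·3
1 = −2·24 + 7·7
1 = 7·79 − 23·24
1 = −23·419 + 122·79
1 = 122·2593 − 755·419
So 419·(-755) ≡ 1 (mod 2593), and -755 ≡ 1838 (mod 2593).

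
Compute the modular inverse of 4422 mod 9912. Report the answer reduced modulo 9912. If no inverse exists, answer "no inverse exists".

Euclidean algorithm on 9912, 4422:
9912 = 2×4422 + 1068
4422 = 4×1068 + 150
1068 = 7×150 + 18
150 = 8×18 + 6
18 = 3×6 + 0
gcd(4422, 9912) = 6 ≠ 1, so 4422 has no multiplicative inverse modulo 9912.

no inverse exists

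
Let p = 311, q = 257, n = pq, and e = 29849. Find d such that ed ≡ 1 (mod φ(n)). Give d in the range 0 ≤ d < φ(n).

1449

φ(n) = (p−1)(q−1) = 310·256 = 79360.
Need d with 29849·d ≡ 1 (mod 79360). Apply the extended Euclidean algorithm:
79360 = 2×29849 + 19662
29849 = 1×19662 + 10187
19662 = 1×10187 + 9475
10187 = 1×9475 + 712
9475 = 13×712 + 219
712 = 3×219 + 55
219 = 3×55 + 54
55 = 1×54 + 1
54 = 54×1 + 0
Back-substitute:
1 = 55 − 54
1 = −219 + 4·55
1 = 4·712 − 13·219
1 = −13·9475 + 173·712
1 = 173·10187 − 186·9475
1 = −186·19662 + 359·10187
1 = 359·29849 − 545·19662
1 = −545·79360 + 1449·29849
So 29849·1449 ≡ 1 (mod 79360), hence d = 1449.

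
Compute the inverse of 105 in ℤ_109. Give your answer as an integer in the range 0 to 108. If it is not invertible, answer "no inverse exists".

gcd(109, 105) by repeated division:
109 = 1·105 + 4
105 = 26·4 + 1
4 = 4·1 + 0
Since gcd(105, 109) = 1, back-substitute to write 1 as a combination:
1 = 105 − 26·4
1 = −26·109 + 27·105
So 105·27 ≡ 1 (mod 109).

27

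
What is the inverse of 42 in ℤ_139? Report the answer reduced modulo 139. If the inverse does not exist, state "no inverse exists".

Run Euclid on (139, 42):
139 = 3×42 + 13
42 = 3×13 + 3
13 = 4×3 + 1
3 = 3×1 + 0
Since gcd(42, 139) = 1, back-substitute to write 1 as a combination:
1 = 13 − 4·3
1 = −4·42 + 13·13
1 = 13·139 − 43·42
So 42·(-43) ≡ 1 (mod 139), and -43 ≡ 96 (mod 139).

96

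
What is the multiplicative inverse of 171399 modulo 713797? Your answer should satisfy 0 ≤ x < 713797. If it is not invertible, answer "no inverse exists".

Run Euclid on (713797, 171399):
713797 = 4·171399 + 28201
171399 = 6·28201 + 2193
28201 = 12·2193 + 1885
2193 = 1·1885 + 308
1885 = 6·308 + 37
308 = 8·37 + 12
37 = 3·12 + 1
12 = 12·1 + 0
Since gcd(171399, 713797) = 1, back-substitute to write 1 as a combination:
1 = 37 − 3·12
1 = −3·308 + 25·37
1 = 25·1885 − 153·308
1 = −153·2193 + 178·1885
1 = 178·28201 − 2289·2193
1 = −2289·171399 + 13912·28201
1 = 13912·713797 − 57937·171399
Hence 171399⁻¹ ≡ -57937 ≡ 655860 (mod 713797).

655860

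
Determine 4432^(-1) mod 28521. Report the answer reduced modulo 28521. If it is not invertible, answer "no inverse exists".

Run Euclid on (28521, 4432):
28521 = 6×4432 + 1929
4432 = 2×1929 + 574
1929 = 3×574 + 207
574 = 2×207 + 160
207 = 1×160 + 47
160 = 3×47 + 19
47 = 2×19 + 9
19 = 2×9 + 1
9 = 9×1 + 0
The gcd is 1. Working backward:
1 = 19 − 2·9
1 = −2·47 + 5·19
1 = 5·160 − 17·47
1 = −17·207 + 22·160
1 = 22·574 − 61·207
1 = −61·1929 + 205·574
1 = 205·4432 − 471·1929
1 = −471·28521 + 3031·4432
So 4432·3031 ≡ 1 (mod 28521).

3031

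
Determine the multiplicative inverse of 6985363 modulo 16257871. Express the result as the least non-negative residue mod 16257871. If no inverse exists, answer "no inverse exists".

no inverse exists

Compute gcd(6985363, 16257871):
16257871 = 2·6985363 + 2287145
6985363 = 3·2287145 + 123928
2287145 = 18·123928 + 56441
123928 = 2·56441 + 11046
56441 = 5·11046 + 1211
11046 = 9·1211 + 147
1211 = 8·147 + 35
147 = 4·35 + 7
35 = 5·7 + 0
The gcd is 7, not 1, hence no inverse exists.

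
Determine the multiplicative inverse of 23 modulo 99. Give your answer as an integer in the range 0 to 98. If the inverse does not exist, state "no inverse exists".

Extended Euclidean algorithm:
99 = 4×23 + 7
23 = 3×7 + 2
7 = 3×2 + 1
2 = 2×1 + 0
gcd = 1, so the inverse exists. Back-substitute:
1 = 7 − 3·2
1 = −3·23 + 10·7
1 = 10·99 − 43·23
So 23·(-43) ≡ 1 (mod 99), and -43 ≡ 56 (mod 99).

56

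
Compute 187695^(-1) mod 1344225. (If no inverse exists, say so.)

no inverse exists

Compute gcd(187695, 1344225):
1344225 = 7·187695 + 30360
187695 = 6·30360 + 5535
30360 = 5·5535 + 2685
5535 = 2·2685 + 165
2685 = 16·165 + 45
165 = 3·45 + 30
45 = 1·30 + 15
30 = 2·15 + 0
The gcd is 15, not 1, hence no inverse exists.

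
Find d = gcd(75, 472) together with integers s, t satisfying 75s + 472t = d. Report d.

Apply Euclid's algorithm to 472 and 75:
472 = 6·75 + 22
75 = 3·22 + 9
22 = 2·9 + 4
9 = 2·4 + 1
4 = 4·1 + 0
gcd(75, 472) = 1.
Express as a combination:
1 = 9 − 2·4
1 = −2·22 + 5·9
1 = 5·75 − 17·22
1 = −17·472 + 107·75
So 1 = (-17)·472 + (107)·75.

1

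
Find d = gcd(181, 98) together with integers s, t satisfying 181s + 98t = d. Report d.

1

Repeated division:
181 = 1·98 + 83
98 = 1·83 + 15
83 = 5·15 + 8
15 = 1·8 + 7
8 = 1·7 + 1
7 = 7·1 + 0
gcd(181, 98) = 1.
Back-substituting:
1 = 8 − 7
1 = −15 + 2·8
1 = 2·83 − 11·15
1 = −11·98 + 13·83
1 = 13·181 − 24·98
So 1 = (13)·181 + (-24)·98.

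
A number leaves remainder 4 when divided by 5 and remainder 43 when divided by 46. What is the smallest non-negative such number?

89

Write x = 4 + 5·k. Then 5·k ≡ 43 − 4 ≡ 39 (mod 46).
Need 5⁻¹ mod 46. Extended Euclid on (46, 5):
46 = 9*5 + 1
5 = 5*1 + 0
Back-substitute:
1 = 46 − 9·5
5⁻¹ ≡ 37 (mod 46), so k ≡ 37·39 ≡ 17 (mod 46).
x = 4 + 5·17 = 89.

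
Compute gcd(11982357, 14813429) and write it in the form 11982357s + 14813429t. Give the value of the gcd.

Repeated division:
14813429 = 1·11982357 + 2831072
11982357 = 4·2831072 + 658069
2831072 = 4·658069 + 198796
658069 = 3·198796 + 61681
198796 = 3·61681 + 13753
61681 = 4·13753 + 6669
13753 = 2·6669 + 415
6669 = 16·415 + 29
415 = 14·29 + 9
29 = 3·9 + 2
9 = 4·2 + 1
2 = 2·1 + 0
gcd(11982357, 14813429) = 1.
Back-substituting:
1 = 9 − 4·2
1 = −4·29 + 13·9
1 = 13·415 − 186·29
1 = −186·6669 + 2989·415
1 = 2989·13753 − 6164·6669
1 = −6164·61681 + 27645·13753
1 = 27645·198796 − 89099·61681
1 = −89099·658069 + 294942·198796
1 = 294942·2831072 − 1268867·658069
1 = −1268867·11982357 + 5370410·2831072
1 = 5370410·14813429 − 6639277·11982357
So 1 = (5370410)·14813429 + (-6639277)·11982357.

1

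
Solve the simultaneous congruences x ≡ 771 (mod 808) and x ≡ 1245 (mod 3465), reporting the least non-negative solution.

Write x = 771 + 808·k. Then 808·k ≡ 1245 − 771 ≡ 474 (mod 3465).
Need 808⁻¹ mod 3465. Extended Euclid on (3465, 808):
3465 = 4*808 + 233
808 = 3*233 + 109
233 = 2*109 + 15
109 = 7*15 + 4
15 = 3*4 + 3
4 = 1*3 + 1
3 = 3*1 + 0
Back-substitute:
1 = 4 − 3
1 = −15 + 4·4
1 = 4·109 − 29·15
1 = −29·233 + 62·109
1 = 62·808 − 215·233
1 = −215·3465 + 922·808
808⁻¹ ≡ 922 (mod 3465), so k ≡ 922·474 ≡ 438 (mod 3465).
x = 771 + 808·438 = 354675.

354675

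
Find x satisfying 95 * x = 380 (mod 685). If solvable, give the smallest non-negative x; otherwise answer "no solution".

4

First find gcd(95, 685):
685 = 7×95 + 20
95 = 4×20 + 15
20 = 1×15 + 5
15 = 3×5 + 0
gcd = 5 and 5 | 380, so solutions exist. Divide through by 5: 19x ≡ 76 (mod 137).
Now find 19⁻¹ mod 137:
137 = 7×19 + 4
19 = 4×4 + 3
4 = 1×3 + 1
3 = 3×1 + 0
Back-substitute:
1 = 4 − 3
1 = −19 + 5·4
1 = 5·137 − 36·19
So 19·(-36) ≡ 1 (mod 137), i.e. 19⁻¹ ≡ 101.
Then x ≡ 101·76 ≡ 4 (mod 137); the smallest non-negative solution is x = 4.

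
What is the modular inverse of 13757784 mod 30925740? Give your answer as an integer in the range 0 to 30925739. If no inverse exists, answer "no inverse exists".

Compute gcd(13757784, 30925740):
30925740 = 2*13757784 + 3410172
13757784 = 4*3410172 + 117096
3410172 = 29*117096 + 14388
117096 = 8*14388 + 1992
14388 = 7*1992 + 444
1992 = 4*444 + 216
444 = 2*216 + 12
216 = 18*12 + 0
Since gcd = 12 > 1, 13757784 is not a unit mod 30925740.

no inverse exists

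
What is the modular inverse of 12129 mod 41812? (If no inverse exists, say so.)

Apply the Euclidean algorithm to 41812 and 12129:
41812 = 3·12129 + 5425
12129 = 2·5425 + 1279
5425 = 4·1279 + 309
1279 = 4·309 + 43
309 = 7·43 + 8
43 = 5·8 + 3
8 = 2·3 + 2
3 = 1·2 + 1
2 = 2·1 + 0
The gcd is 1. Working backward:
1 = 3 − 2
1 = −8 + 3·3
1 = 3·43 − 16·8
1 = −16·309 + 115·43
1 = 115·1279 − 476·309
1 = −476·5425 + 2019·1279
1 = 2019·12129 − 4514·5425
1 = −4514·41812 + 15561·12129
So 12129·15561 ≡ 1 (mod 41812).

15561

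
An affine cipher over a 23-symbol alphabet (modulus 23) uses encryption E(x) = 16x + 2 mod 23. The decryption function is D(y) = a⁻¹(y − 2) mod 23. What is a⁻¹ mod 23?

13

gcd(23, 16) by repeated division:
23 = 1·16 + 7
16 = 2·7 + 2
7 = 3·2 + 1
2 = 2·1 + 0
Since gcd(16, 23) = 1, back-substitute to write 1 as a combination:
1 = 7 − 3·2
1 = −3·16 + 7·7
1 = 7·23 − 10·16
So 16·(-10) ≡ 1 (mod 23), and -10 ≡ 13 (mod 23).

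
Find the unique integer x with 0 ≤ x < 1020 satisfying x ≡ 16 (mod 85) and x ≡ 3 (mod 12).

951

Write x = 16 + 85·k. Then 85·k ≡ 3 − 16 ≡ 11 (mod 12).
Need 85⁻¹ mod 12. Extended Euclid on (12, 1):
12 = 12*1 + 0
85⁻¹ ≡ 1 (mod 12), so k ≡ 1·11 ≡ 11 (mod 12).
x = 16 + 85·11 = 951.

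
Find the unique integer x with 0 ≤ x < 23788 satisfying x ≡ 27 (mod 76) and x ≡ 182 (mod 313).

8007

Write x = 27 + 76·k. Then 76·k ≡ 182 − 27 ≡ 155 (mod 313).
Need 76⁻¹ mod 313. Extended Euclid on (313, 76):
313 = 4*76 + 9
76 = 8*9 + 4
9 = 2*4 + 1
4 = 4*1 + 0
Back-substitute:
1 = 9 − 2·4
1 = −2·76 + 17·9
1 = 17·313 − 70·76
76⁻¹ ≡ 243 (mod 313), so k ≡ 243·155 ≡ 105 (mod 313).
x = 27 + 76·105 = 8007.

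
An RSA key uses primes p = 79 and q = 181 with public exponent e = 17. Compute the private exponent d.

7433

φ(n) = (p−1)(q−1) = 78·180 = 14040.
Need d with 17·d ≡ 1 (mod 14040). Apply the extended Euclidean algorithm:
14040 = 825·17 + 15
17 = 1·15 + 2
15 = 7·2 + 1
2 = 2·1 + 0
Back-substitute:
1 = 15 − 7·2
1 = −7·17 + 8·15
1 = 8·14040 − 6607·17
So 17·(-6607) ≡ 1 (mod 14040), hence d ≡ -6607 ≡ 7433 (mod 14040).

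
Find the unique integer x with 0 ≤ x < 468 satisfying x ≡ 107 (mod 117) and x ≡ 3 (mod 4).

107

Write x = 107 + 117·k. Then 117·k ≡ 3 − 107 ≡ 0 (mod 4).
Need 117⁻¹ mod 4. Extended Euclid on (4, 1):
4 = 4*1 + 0
117⁻¹ ≡ 1 (mod 4), so k ≡ 1·0 ≡ 0 (mod 4).
x = 107 + 117·0 = 107.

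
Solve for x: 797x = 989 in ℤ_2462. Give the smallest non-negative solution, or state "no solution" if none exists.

409

First find gcd(797, 2462):
2462 = 3·797 + 71
797 = 11·71 + 16
71 = 4·16 + 7
16 = 2·7 + 2
7 = 3·2 + 1
2 = 2·1 + 0
gcd = 1, so a unique solution mod 2462 exists.
Back-substitute for the Bézout coefficients:
1 = 7 − 3·2
1 = −3·16 + 7·7
1 = 7·71 − 31·16
1 = −31·797 + 348·71
1 = 348·2462 − 1075·797
So 797·(-1075) ≡ 1 (mod 2462), giving 797⁻¹ ≡ 1387.
x ≡ 797⁻¹·989 ≡ 1387·989 ≡ 409 (mod 2462).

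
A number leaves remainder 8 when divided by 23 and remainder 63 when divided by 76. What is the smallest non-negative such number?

215

Write x = 8 + 23·k. Then 23·k ≡ 63 − 8 ≡ 55 (mod 76).
Need 23⁻¹ mod 76. Extended Euclid on (76, 23):
76 = 3×23 + 7
23 = 3×7 + 2
7 = 3×2 + 1
2 = 2×1 + 0
Back-substitute:
1 = 7 − 3·2
1 = −3·23 + 10·7
1 = 10·76 − 33·23
23⁻¹ ≡ 43 (mod 76), so k ≡ 43·55 ≡ 9 (mod 76).
x = 8 + 23·9 = 215.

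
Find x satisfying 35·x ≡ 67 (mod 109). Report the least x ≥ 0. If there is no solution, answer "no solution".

First find gcd(35, 109):
109 = 3*35 + 4
35 = 8*4 + 3
4 = 1*3 + 1
3 = 3*1 + 0
gcd = 1, so a unique solution mod 109 exists.
Back-substitute for the Bézout coefficients:
1 = 4 − 3
1 = −35 + 9·4
1 = 9·109 − 28·35
So 35·(-28) ≡ 1 (mod 109), giving 35⁻¹ ≡ 81.
x ≡ 35⁻¹·67 ≡ 81·67 ≡ 86 (mod 109).

86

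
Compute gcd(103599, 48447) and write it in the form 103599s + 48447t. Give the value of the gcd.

9

Euclidean algorithm:
103599 = 2*48447 + 6705
48447 = 7*6705 + 1512
6705 = 4*1512 + 657
1512 = 2*657 + 198
657 = 3*198 + 63
198 = 3*63 + 9
63 = 7*9 + 0
gcd(103599, 48447) = 9.
Express as a combination:
9 = 198 − 3·63
9 = −3·657 + 10·198
9 = 10·1512 − 23·657
9 = −23·6705 + 102·1512
9 = 102·48447 − 737·6705
9 = −737·103599 + 1576·48447
So 9 = (-737)·103599 + (1576)·48447.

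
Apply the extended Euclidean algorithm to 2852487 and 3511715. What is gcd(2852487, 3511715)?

Repeated division:
3511715 = 1·2852487 + 659228
2852487 = 4·659228 + 215575
659228 = 3·215575 + 12503
215575 = 17·12503 + 3024
12503 = 4·3024 + 407
3024 = 7·407 + 175
407 = 2·175 + 57
175 = 3·57 + 4
57 = 14·4 + 1
4 = 4·1 + 0
gcd(2852487, 3511715) = 1.
Express as a combination:
1 = 57 − 14·4
1 = −14·175 + 43·57
1 = 43·407 − 100·175
1 = −100·3024 + 743·407
1 = 743·12503 − 3072·3024
1 = −3072·215575 + 52967·12503
1 = 52967·659228 − 161973·215575
1 = −161973·2852487 + 700859·659228
1 = 700859·3511715 − 862832·2852487
So 1 = (700859)·3511715 + (-862832)·2852487.

1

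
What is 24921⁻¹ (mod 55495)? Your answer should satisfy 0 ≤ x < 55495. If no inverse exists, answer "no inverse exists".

Run Euclid on (55495, 24921):
55495 = 2×24921 + 5653
24921 = 4×5653 + 2309
5653 = 2×2309 + 1035
2309 = 2×1035 + 239
1035 = 4×239 + 79
239 = 3×79 + 2
79 = 39×2 + 1
2 = 2×1 + 0
The gcd is 1. Working backward:
1 = 79 − 39·2
1 = −39·239 + 118·79
1 = 118·1035 − 511·239
1 = −511·2309 + 1140·1035
1 = 1140·5653 − 2791·2309
1 = −2791·24921 + 12304·5653
1 = 12304·55495 − 27399·24921
Hence 24921⁻¹ ≡ -27399 ≡ 28096 (mod 55495).

28096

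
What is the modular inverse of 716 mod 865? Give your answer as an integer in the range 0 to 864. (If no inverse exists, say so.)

656

Extended Euclidean algorithm:
865 = 1×716 + 149
716 = 4×149 + 120
149 = 1×120 + 29
120 = 4×29 + 4
29 = 7×4 + 1
4 = 4×1 + 0
Since gcd(716, 865) = 1, back-substitute to write 1 as a combination:
1 = 29 − 7·4
1 = −7·120 + 29·29
1 = 29·149 − 36·120
1 = −36·716 + 173·149
1 = 173·865 − 209·716
So 716·(-209) ≡ 1 (mod 865), and -209 ≡ 656 (mod 865).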